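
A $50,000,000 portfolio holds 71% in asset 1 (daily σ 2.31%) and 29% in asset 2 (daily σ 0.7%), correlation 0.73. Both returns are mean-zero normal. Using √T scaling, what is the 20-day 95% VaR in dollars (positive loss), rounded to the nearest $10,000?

$6,600,000

σ_p = √(0.71²·2.31² + 0.29²·0.7² + 2·0.73·0.71·0.29·2.31·0.7) = 1.794%.
σ_{20d} = 1.794% × √20 = 8.023%.
z(95%) = 1.645.
VaR = 1.645 × 8.023% = 13.198%; on $50,000,000 that is $6,599,000.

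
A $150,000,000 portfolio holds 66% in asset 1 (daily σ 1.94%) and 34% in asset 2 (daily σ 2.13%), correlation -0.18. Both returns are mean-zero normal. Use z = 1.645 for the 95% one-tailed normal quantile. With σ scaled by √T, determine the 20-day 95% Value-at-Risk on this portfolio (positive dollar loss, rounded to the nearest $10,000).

$14,930,000

σ_p = √(0.66²·1.94² + 0.34²·2.13² + 2·-0.18·0.66·0.34·1.94·2.13) = 1.353%.
σ_{20d} = 1.353% × √20 = 6.051%.
VaR = 1.645 × 6.051% = 9.954%; on $150,000,000 that is $14,931,000.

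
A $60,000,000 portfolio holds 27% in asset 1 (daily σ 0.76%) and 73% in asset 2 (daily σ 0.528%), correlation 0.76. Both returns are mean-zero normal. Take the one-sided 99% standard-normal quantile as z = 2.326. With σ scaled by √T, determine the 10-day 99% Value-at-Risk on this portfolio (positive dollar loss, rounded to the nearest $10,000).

σ_p = √(0.27²·0.76² + 0.73²·0.528² + 2·0.76·0.27·0.73·0.76·0.528) = 0.558%.
σ_{10d} = 0.558% × √10 = 1.765%.
VaR = 2.326 × 1.765% = 4.105%; on $60,000,000 that is $2,463,000.

$2,460,000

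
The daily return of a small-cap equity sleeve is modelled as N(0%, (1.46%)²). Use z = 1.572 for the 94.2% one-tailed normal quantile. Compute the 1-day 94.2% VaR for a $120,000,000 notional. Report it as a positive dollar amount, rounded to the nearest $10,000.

VaR = z·σ = 1.572 × 1.46% = 2.295%.
On $120,000,000: 0.02295 × $120,000,000 = $2,754,000.

$2,750,000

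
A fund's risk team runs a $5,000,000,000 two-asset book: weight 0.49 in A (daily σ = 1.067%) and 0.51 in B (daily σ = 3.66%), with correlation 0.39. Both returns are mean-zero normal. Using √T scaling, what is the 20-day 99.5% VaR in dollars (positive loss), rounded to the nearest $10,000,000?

σ_p = √(0.49²·1.067² + 0.51²·3.66² + 2·0.39·0.49·0.51·1.067·3.66) = 2.126%.
σ_{20d} = 2.126% × √20 = 9.508%.
z(99.5%) = 2.576.
VaR = 2.576 × 9.508% = 24.493%; on $5,000,000,000 that is $1,224,650,000.

$1,220,000,000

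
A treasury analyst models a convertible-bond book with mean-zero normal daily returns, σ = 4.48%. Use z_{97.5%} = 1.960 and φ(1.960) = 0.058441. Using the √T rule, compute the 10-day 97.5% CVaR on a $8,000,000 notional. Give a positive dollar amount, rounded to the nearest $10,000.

$2,650,000

σ_{10d} = 4.48% × √10 = 14.167%.
ES multiplier = φ(z)/(1−α) = 0.058441/0.025 = 2.338.
ES = 14.167% × 2.338 = 33.122%; on $8,000,000: $2,649,760.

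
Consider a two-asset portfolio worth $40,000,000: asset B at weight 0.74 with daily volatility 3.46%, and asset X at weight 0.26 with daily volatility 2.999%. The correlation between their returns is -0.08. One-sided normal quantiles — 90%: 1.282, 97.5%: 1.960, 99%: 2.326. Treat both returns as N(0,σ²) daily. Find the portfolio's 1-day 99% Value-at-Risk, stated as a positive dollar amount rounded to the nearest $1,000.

σ_p² = 0.74²·3.46² + 0.26²·2.999² + 2·-0.08·0.74·0.26·3.46·2.999 = 6.8442 (%²).
σ_p = √6.8442 = 2.616%.
VaR = 2.326 × 2.616% = 6.085%; on $40,000,000 that is $2,434,000.

$2,434,000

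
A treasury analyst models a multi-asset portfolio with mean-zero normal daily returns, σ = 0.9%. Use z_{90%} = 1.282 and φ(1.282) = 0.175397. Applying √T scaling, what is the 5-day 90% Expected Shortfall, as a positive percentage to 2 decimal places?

σ_{5d} = 0.9% × √5 = 2.012%.
ES multiplier = φ(z)/(1−α) = 0.175397/0.1 = 1.754.
ES = 2.012% × 1.754 = 3.529%.

3.53%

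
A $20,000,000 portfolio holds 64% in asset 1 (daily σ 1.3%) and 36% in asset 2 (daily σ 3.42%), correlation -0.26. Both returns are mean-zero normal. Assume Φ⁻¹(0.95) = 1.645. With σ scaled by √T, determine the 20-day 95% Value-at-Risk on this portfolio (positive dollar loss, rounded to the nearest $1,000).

$1,904,000

σ_p = √(0.64²·1.3² + 0.36²·3.42² + 2·-0.26·0.64·0.36·1.3·3.42) = 1.294%.
σ_{20d} = 1.294% × √20 = 5.787%.
VaR = 1.645 × 5.787% = 9.520%; on $20,000,000 that is $1,904,000.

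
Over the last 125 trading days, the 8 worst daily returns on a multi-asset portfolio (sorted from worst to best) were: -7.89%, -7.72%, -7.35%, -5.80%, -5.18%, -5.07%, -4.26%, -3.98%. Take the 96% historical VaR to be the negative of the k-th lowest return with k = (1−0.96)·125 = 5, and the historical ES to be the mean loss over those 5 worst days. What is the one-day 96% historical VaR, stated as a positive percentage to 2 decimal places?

5.18%

k = 5; the 5th lowest return is -5.18%, so VaR = 5.18%.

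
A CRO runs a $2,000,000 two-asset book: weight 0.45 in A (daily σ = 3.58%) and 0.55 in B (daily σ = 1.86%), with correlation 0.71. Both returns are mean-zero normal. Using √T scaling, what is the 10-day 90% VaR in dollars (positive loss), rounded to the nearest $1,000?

$198,000

σ_p = √(0.45²·3.58² + 0.55²·1.86² + 2·0.71·0.45·0.55·3.58·1.86) = 2.446%.
σ_{10d} = 2.446% × √10 = 7.735%.
z(90%) = 1.282.
VaR = 1.282 × 7.735% = 9.916%; on $2,000,000 that is $198,320.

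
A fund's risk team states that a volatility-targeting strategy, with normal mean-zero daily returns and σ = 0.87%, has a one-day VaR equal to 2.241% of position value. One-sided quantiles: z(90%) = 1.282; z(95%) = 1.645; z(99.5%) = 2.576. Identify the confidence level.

99.5%

Implied z = VaR/σ = 2.241 / 0.87 = 2.576.
This matches z(99.5%) = 2.576.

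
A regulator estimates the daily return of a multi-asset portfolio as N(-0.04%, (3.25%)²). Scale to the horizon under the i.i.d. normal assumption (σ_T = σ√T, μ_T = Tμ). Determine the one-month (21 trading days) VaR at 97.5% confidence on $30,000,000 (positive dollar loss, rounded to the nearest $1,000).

$9,009,000

At 97.5%, z = 1.960.
σ_{21d} = 3.25% × √21 = 14.893%; μ_{21d} = 21 × -0.04% = -0.840%.
VaR = −(-0.840%) + 1.960 × 14.893% = 30.030%.
On $30,000,000: 0.30030 × $30,000,000 = $9,009,000.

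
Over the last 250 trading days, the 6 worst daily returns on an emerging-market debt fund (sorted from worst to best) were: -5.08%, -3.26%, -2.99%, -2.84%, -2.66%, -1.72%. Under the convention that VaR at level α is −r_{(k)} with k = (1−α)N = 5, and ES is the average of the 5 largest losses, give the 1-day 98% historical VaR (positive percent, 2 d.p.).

2.66%

k = 5; the 5th lowest return is -2.66%, so VaR = 2.66%.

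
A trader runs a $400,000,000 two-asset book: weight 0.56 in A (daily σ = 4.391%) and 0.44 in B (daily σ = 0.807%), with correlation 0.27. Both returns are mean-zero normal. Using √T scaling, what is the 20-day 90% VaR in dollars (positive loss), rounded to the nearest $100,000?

$59,100,000

σ_p = √(0.56²·4.391² + 0.44²·0.807² + 2·0.27·0.56·0.44·4.391·0.807) = 2.578%.
σ_{20d} = 2.578% × √20 = 11.529%.
z(90%) = 1.282.
VaR = 1.282 × 11.529% = 14.780%; on $400,000,000 that is $59,120,000.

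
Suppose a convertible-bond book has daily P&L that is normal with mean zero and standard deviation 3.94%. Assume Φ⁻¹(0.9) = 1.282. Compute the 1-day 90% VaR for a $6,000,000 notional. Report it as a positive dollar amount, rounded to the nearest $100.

VaR = z·σ = 1.282 × 3.94% = 5.051%.
On $6,000,000: 0.05051 × $6,000,000 = $303,060.

$303,100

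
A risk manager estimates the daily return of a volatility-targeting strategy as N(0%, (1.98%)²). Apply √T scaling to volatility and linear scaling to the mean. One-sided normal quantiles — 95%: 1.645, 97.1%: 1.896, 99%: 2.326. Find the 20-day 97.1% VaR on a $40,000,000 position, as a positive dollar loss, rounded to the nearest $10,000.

$6,720,000

σ_{20d} = 1.98% × √20 = 8.855%.
VaR = 1.896 × 8.855% = 16.789%.
On $40,000,000: 0.16789 × $40,000,000 = $6,715,600.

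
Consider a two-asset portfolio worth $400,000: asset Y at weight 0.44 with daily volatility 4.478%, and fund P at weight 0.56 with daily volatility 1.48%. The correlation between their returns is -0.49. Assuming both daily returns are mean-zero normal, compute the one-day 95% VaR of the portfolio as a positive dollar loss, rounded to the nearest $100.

σ_p² = 0.44²·4.478² + 0.56²·1.48² + 2·-0.49·0.44·0.56·4.478·1.48 = 2.9687 (%²).
σ_p = √2.9687 = 1.723%.
At 95%, z = 1.645.
VaR = 1.645 × 1.723% = 2.834%; on $400,000 that is $11,336.

$11,300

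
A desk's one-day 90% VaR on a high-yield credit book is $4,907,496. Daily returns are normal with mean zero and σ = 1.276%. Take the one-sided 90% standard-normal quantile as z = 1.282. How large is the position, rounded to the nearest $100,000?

VaR as a fraction of value: z·σ = 1.282 × 1.276% = 1.63583%.
Position = $4,907,496 / 0.0163583 = $300,000,000.

$300,000,000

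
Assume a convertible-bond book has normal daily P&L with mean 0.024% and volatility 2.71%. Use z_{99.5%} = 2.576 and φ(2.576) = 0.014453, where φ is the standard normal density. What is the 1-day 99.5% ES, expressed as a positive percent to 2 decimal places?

Tail multiplier: φ(z)/(1−α) = 0.014453 / 0.005 = 2.891.
ES = −(0.024%) + 2.71% × 2.891 = 7.811%.

7.81%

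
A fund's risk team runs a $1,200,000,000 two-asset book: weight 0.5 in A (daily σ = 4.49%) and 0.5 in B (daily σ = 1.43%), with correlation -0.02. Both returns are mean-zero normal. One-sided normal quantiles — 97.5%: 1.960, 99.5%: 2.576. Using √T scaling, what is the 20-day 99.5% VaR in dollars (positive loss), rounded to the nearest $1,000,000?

$324,000,000

σ_p = √(0.5²·4.49² + 0.5²·1.43² + 2·-0.02·0.5·0.5·4.49·1.43) = 2.342%.
σ_{20d} = 2.342% × √20 = 10.474%.
VaR = 2.576 × 10.474% = 26.981%; on $1,200,000,000 that is $323,772,000.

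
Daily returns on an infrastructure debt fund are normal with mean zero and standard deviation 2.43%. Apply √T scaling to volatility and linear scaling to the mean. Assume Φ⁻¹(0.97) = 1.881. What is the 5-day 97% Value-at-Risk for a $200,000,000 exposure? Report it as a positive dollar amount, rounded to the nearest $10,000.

σ_{5d} = 2.43% × √5 = 5.434%.
VaR = 1.881 × 5.434% = 10.221%.
On $200,000,000: 0.10221 × $200,000,000 = $20,442,000.

$20,440,000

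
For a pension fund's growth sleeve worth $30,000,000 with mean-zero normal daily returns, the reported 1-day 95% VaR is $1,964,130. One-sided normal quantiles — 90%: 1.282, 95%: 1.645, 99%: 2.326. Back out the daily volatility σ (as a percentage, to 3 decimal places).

VaR as a fraction: $1,964,130 / $30,000,000 = 6.547%.
σ = VaR / z = 6.547% / 1.645 = 3.980%.

3.980%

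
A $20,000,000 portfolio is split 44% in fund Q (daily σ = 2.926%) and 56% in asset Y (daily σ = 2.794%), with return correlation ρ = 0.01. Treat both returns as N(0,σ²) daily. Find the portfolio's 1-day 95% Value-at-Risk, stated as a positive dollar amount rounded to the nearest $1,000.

$670,000

σ_p² = 0.44²·2.926² + 0.56²·2.794² + 2·0.01·0.44·0.56·2.926·2.794 = 4.1459 (%²).
σ_p = √4.1459 = 2.036%.
At 95%, z = 1.645.
VaR = 1.645 × 2.036% = 3.349%; on $20,000,000 that is $669,800.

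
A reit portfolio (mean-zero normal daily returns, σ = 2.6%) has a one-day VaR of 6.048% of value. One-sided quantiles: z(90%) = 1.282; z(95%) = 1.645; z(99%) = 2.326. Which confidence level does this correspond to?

Implied z = VaR/σ = 6.048 / 2.6 = 2.326.
This matches z(99%) = 2.326.

99%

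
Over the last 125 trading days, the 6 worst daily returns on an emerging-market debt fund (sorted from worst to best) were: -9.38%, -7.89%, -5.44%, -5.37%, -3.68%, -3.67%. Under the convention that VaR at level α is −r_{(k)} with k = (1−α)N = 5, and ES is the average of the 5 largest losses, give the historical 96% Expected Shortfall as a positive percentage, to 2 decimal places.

The 5 worst returns sum to -31.76%.
ES = −(-31.76%) / 5 = 6.352% ≈ 6.35%.

6.35%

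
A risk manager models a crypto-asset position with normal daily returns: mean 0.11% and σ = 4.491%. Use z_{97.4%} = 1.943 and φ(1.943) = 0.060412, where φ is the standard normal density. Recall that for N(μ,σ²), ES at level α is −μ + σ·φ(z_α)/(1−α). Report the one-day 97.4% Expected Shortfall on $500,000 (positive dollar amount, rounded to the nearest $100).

$51,600

Tail multiplier: φ(z)/(1−α) = 0.060412 / 0.026 = 2.324.
ES = −(0.11%) + 4.491% × 2.324 = 10.327%.
On $500,000: 0.10327 × $500,000 = $51,635.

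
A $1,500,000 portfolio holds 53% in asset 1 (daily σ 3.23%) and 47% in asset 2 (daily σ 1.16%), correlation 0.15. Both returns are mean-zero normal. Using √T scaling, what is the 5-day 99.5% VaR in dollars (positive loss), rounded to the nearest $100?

$161,800

σ_p = √(0.53²·3.23² + 0.47²·1.16² + 2·0.15·0.53·0.47·3.23·1.16) = 1.873%.
σ_{5d} = 1.873% × √5 = 4.188%.
z(99.5%) = 2.576.
VaR = 2.576 × 4.188% = 10.788%; on $1,500,000 that is $161,820.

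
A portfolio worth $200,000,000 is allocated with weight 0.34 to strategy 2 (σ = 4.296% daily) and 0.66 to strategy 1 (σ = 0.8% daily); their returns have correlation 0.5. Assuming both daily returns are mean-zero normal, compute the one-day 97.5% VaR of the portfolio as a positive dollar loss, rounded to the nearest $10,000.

$6,990,000

σ_p² = 0.34²·4.296² + 0.66²·0.8² + 2·0.5·0.34·0.66·4.296·0.8 = 3.1835 (%²).
σ_p = √3.1835 = 1.784%.
At 97.5%, z = 1.960.
VaR = 1.960 × 1.784% = 3.497%; on $200,000,000 that is $6,994,000.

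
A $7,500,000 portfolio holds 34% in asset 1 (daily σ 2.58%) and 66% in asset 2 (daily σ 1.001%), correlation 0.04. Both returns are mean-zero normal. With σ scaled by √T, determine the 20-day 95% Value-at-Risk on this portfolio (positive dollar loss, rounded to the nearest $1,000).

σ_p = √(0.34²·2.58² + 0.66²·1.001² + 2·0.04·0.34·0.66·2.58·1.001) = 1.119%.
σ_{20d} = 1.119% × √20 = 5.004%.
z(95%) = 1.645.
VaR = 1.645 × 5.004% = 8.232%; on $7,500,000 that is $617,400.

$617,000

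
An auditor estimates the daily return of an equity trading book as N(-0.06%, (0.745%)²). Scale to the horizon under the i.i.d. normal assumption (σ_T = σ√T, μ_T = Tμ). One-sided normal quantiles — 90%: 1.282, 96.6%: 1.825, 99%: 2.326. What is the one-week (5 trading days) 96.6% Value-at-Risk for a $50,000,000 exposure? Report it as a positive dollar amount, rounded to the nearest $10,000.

σ_{5d} = 0.745% × √5 = 1.666%; μ_{5d} = 5 × -0.06% = -0.300%.
VaR = −(-0.300%) + 1.825 × 1.666% = 3.340%.
On $50,000,000: 0.03340 × $50,000,000 = $1,670,000.

$1,670,000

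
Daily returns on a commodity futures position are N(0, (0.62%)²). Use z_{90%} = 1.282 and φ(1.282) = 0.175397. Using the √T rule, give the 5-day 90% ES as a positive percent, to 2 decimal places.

σ_{5d} = 0.62% × √5 = 1.386%.
ES multiplier = φ(z)/(1−α) = 0.175397/0.1 = 1.754.
ES = 1.386% × 1.754 = 2.431%.

2.43%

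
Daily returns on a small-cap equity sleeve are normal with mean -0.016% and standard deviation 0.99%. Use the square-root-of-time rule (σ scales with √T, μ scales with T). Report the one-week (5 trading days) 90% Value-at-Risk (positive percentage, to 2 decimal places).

2.92%

At 90%, z = 1.282.
σ_{5d} = 0.99% × √5 = 2.214%; μ_{5d} = 5 × -0.016% = -0.080%.
VaR = −(-0.080%) + 1.282 × 2.214% = 2.918%.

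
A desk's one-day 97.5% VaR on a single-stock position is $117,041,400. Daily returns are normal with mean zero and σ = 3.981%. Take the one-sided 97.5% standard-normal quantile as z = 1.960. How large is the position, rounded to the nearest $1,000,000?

$1,500,000,000

VaR as a fraction of value: z·σ = 1.960 × 3.981% = 7.80276%.
Position = $117,041,400 / 0.0780276 = $1,500,000,000.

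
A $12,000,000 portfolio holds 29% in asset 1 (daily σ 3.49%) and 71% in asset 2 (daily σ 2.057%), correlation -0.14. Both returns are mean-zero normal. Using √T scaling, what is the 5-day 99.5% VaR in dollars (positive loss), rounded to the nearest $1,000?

σ_p = √(0.29²·3.49² + 0.71²·2.057² + 2·-0.14·0.29·0.71·3.49·2.057) = 1.656%.
σ_{5d} = 1.656% × √5 = 3.703%.
z(99.5%) = 2.576.
VaR = 2.576 × 3.703% = 9.539%; on $12,000,000 that is $1,144,680.

$1,145,000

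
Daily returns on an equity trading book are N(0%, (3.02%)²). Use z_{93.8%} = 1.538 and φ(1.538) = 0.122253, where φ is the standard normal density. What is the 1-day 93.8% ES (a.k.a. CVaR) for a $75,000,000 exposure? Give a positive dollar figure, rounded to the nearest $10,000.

$4,470,000

Tail multiplier: φ(z)/(1−α) = 0.122253 / 0.062 = 1.972.
ES = 3.02% × 1.972 = 5.955%.
On $75,000,000: 0.05955 × $75,000,000 = $4,466,250.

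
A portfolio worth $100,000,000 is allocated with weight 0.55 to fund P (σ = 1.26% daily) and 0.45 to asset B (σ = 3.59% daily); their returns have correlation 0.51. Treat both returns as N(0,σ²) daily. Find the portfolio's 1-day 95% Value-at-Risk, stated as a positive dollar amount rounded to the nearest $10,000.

σ_p² = 0.55²·1.26² + 0.45²·3.59² + 2·0.51·0.55·0.45·1.26·3.59 = 4.2320 (%²).
σ_p = √4.2320 = 2.057%.
At 95%, z = 1.645.
VaR = 1.645 × 2.057% = 3.384%; on $100,000,000 that is $3,384,000.

$3,380,000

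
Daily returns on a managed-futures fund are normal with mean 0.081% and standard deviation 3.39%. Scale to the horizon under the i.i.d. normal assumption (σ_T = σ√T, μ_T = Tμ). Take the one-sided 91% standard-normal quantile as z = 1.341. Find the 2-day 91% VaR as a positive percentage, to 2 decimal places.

σ_{2d} = 3.39% × √2 = 4.794%; μ_{2d} = 2 × 0.081% = 0.162%.
VaR = −(0.162%) + 1.341 × 4.794% = 6.267%.

6.27%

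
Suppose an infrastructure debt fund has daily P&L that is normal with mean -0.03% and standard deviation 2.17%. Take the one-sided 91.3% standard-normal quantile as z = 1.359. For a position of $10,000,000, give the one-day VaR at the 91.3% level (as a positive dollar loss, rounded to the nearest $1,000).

$298,000

VaR = −μ + z·σ = −(-0.03%) + 1.359 × 2.17% = 2.979%.
On $10,000,000: 0.02979 × $10,000,000 = $297,900.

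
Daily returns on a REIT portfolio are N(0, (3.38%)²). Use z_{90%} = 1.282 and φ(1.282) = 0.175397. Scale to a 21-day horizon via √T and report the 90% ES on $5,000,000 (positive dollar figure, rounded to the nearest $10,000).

$1,360,000

σ_{21d} = 3.38% × √21 = 15.489%.
ES multiplier = φ(z)/(1−α) = 0.175397/0.1 = 1.754.
ES = 15.489% × 1.754 = 27.168%; on $5,000,000: $1,358,400.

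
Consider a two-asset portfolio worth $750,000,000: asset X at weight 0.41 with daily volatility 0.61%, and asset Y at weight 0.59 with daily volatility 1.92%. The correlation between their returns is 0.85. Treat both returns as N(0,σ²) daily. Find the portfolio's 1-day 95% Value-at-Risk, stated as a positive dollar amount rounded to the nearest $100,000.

$16,700,000

σ_p² = 0.41²·0.61² + 0.59²·1.92² + 2·0.85·0.41·0.59·0.61·1.92 = 1.8274 (%²).
σ_p = √1.8274 = 1.352%.
At 95%, z = 1.645.
VaR = 1.645 × 1.352% = 2.224%; on $750,000,000 that is $16,680,000.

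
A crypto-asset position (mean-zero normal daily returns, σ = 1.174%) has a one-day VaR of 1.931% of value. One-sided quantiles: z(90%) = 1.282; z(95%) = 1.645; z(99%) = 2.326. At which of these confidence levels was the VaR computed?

Implied z = VaR/σ = 1.931 / 1.174 = 1.645.
This matches z(95%) = 1.645.

95%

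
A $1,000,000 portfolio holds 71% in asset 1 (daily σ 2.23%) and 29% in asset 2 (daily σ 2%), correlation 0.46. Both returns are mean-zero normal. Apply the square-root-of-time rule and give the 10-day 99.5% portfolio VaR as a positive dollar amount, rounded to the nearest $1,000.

$156,000

σ_p = √(0.71²·2.23² + 0.29²·2² + 2·0.46·0.71·0.29·2.23·2) = 1.920%.
σ_{10d} = 1.920% × √10 = 6.072%.
z(99.5%) = 2.576.
VaR = 2.576 × 6.072% = 15.641%; on $1,000,000 that is $156,410.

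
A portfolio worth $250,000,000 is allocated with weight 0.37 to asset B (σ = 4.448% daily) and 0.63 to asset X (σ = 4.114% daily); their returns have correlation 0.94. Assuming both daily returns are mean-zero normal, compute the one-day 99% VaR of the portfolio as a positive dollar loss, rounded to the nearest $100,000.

σ_p² = 0.37²·4.448² + 0.63²·4.114² + 2·0.94·0.37·0.63·4.448·4.114 = 17.4452 (%²).
σ_p = √17.4452 = 4.177%.
At 99%, z = 2.326.
VaR = 2.326 × 4.177% = 9.716%; on $250,000,000 that is $24,290,000.

$24,300,000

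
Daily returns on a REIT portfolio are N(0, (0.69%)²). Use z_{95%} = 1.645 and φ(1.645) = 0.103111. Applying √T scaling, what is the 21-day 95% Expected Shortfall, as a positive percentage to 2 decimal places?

6.52%

σ_{21d} = 0.69% × √21 = 3.162%.
ES multiplier = φ(z)/(1−α) = 0.103111/0.05 = 2.062.
ES = 3.162% × 2.062 = 6.520%.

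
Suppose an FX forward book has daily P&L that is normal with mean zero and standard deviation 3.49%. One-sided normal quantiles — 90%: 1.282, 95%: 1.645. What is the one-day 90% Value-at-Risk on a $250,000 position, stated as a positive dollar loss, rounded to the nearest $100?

VaR = z·σ = 1.282 × 3.49% = 4.474%.
On $250,000: 0.04474 × $250,000 = $11,185.

$11,200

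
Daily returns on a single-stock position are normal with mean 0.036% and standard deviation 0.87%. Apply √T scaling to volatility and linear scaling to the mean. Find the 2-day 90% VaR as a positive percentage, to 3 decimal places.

1.505%

At 90%, z = 1.282.
σ_{2d} = 0.87% × √2 = 1.230%; μ_{2d} = 2 × 0.036% = 0.072%.
VaR = −(0.072%) + 1.282 × 1.230% = 1.505%.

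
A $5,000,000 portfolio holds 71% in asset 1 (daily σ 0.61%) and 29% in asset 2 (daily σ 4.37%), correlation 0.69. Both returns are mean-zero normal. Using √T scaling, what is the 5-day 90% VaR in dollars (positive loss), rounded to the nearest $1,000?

σ_p = √(0.71²·0.61² + 0.29²·4.37² + 2·0.69·0.71·0.29·0.61·4.37) = 1.597%.
σ_{5d} = 1.597% × √5 = 3.571%.
z(90%) = 1.282.
VaR = 1.282 × 3.571% = 4.578%; on $5,000,000 that is $228,900.

$229,000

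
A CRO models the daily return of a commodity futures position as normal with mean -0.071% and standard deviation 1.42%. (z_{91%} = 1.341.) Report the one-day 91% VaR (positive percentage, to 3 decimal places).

VaR = −μ + z·σ = −(-0.071%) + 1.341 × 1.42% = 1.975%.

1.975%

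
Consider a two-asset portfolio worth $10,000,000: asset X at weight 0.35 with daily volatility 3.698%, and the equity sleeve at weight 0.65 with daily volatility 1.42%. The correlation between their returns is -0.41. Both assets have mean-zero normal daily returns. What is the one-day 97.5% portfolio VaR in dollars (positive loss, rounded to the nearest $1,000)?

σ_p² = 0.35²·3.698² + 0.65²·1.42² + 2·-0.41·0.35·0.65·3.698·1.42 = 1.5475 (%²).
σ_p = √1.5475 = 1.244%.
At 97.5%, z = 1.960.
VaR = 1.960 × 1.244% = 2.438%; on $10,000,000 that is $243,800.

$244,000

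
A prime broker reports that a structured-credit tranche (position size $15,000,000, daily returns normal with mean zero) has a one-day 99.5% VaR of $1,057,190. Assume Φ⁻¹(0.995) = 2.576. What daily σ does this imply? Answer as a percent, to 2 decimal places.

VaR as a fraction: $1,057,190 / $15,000,000 = 7.048%.
σ = VaR / z = 7.048% / 2.576 = 2.736%.

2.74%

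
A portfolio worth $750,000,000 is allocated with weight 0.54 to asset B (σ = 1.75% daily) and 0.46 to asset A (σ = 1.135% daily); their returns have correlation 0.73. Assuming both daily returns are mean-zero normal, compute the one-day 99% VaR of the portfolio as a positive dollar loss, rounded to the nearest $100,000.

σ_p² = 0.54²·1.75² + 0.46²·1.135² + 2·0.73·0.54·0.46·1.75·1.135 = 1.8860 (%²).
σ_p = √1.8860 = 1.373%.
At 99%, z = 2.326.
VaR = 2.326 × 1.373% = 3.194%; on $750,000,000 that is $23,955,000.

$24,000,000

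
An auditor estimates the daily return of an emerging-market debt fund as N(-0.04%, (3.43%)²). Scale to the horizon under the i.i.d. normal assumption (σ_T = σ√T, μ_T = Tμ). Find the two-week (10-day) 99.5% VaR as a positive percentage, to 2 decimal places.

28.34%

At 99.5%, z = 2.576.
σ_{10d} = 3.43% × √10 = 10.847%; μ_{10d} = 10 × -0.04% = -0.400%.
VaR = −(-0.400%) + 2.576 × 10.847% = 28.342%.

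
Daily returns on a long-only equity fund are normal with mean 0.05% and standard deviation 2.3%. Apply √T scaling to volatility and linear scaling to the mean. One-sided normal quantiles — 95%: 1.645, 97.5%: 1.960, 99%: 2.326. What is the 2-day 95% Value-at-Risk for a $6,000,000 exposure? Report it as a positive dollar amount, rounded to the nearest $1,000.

$315,000

σ_{2d} = 2.3% × √2 = 3.253%; μ_{2d} = 2 × 0.05% = 0.100%.
VaR = −(0.100%) + 1.645 × 3.253% = 5.251%.
On $6,000,000: 0.05251 × $6,000,000 = $315,060.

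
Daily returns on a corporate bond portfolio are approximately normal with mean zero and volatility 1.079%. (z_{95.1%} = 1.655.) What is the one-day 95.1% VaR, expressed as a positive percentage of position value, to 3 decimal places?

VaR = z·σ = 1.655 × 1.079% = 1.786%.

1.786%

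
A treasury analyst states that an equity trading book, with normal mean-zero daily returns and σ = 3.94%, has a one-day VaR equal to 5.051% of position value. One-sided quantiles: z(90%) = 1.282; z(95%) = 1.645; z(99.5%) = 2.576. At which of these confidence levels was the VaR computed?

90%

Implied z = VaR/σ = 5.051 / 3.94 = 1.282.
This matches z(90%) = 1.282.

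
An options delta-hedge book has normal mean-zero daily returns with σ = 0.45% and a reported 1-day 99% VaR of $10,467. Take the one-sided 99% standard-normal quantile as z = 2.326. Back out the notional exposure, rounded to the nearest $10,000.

$1,000,000

VaR as a fraction of value: z·σ = 2.326 × 0.45% = 1.0467%.
Position = $10,467 / 0.010467 = $1,000,000.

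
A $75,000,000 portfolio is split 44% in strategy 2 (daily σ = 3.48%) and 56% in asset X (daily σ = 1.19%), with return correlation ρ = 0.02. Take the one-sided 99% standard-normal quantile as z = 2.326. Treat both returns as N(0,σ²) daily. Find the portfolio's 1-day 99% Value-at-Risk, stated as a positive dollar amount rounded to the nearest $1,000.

$2,934,000

σ_p² = 0.44²·3.48² + 0.56²·1.19² + 2·0.02·0.44·0.56·3.48·1.19 = 2.8295 (%²).
σ_p = √2.8295 = 1.682%.
VaR = 2.326 × 1.682% = 3.912%; on $75,000,000 that is $2,934,000.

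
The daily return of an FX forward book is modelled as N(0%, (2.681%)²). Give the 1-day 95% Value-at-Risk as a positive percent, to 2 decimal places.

At 95% one-sided, z = 1.645.
VaR = z·σ = 1.645 × 2.681% = 4.410%.

4.41%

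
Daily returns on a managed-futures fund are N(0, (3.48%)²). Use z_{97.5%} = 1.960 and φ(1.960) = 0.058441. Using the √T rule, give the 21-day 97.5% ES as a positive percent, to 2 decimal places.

37.28%

σ_{21d} = 3.48% × √21 = 15.947%.
ES multiplier = φ(z)/(1−α) = 0.058441/0.025 = 2.338.
ES = 15.947% × 2.338 = 37.284%.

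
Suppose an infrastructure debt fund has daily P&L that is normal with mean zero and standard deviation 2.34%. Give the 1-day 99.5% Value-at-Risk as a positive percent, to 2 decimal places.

At 99.5% one-sided, z = 2.576.
VaR = z·σ = 2.576 × 2.34% = 6.028%.

6.03%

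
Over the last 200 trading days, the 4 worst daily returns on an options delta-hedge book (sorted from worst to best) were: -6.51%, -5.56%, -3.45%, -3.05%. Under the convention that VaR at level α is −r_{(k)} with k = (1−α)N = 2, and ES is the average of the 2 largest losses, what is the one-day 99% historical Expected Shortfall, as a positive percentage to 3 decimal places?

The 2 worst returns sum to -12.07%.
ES = −(-12.07%) / 2 = 6.035%.

6.035%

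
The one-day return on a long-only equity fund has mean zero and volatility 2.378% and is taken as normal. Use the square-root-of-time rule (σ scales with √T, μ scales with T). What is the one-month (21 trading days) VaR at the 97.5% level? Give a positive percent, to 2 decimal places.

21.36%

At 97.5%, z = 1.960.
σ_{21d} = 2.378% × √21 = 10.897%.
VaR = 1.960 × 10.897% = 21.358%.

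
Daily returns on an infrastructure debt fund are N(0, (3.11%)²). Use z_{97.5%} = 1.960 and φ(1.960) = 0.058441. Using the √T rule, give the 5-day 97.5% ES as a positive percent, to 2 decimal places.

16.26%

σ_{5d} = 3.11% × √5 = 6.954%.
ES multiplier = φ(z)/(1−α) = 0.058441/0.025 = 2.338.
ES = 6.954% × 2.338 = 16.258%.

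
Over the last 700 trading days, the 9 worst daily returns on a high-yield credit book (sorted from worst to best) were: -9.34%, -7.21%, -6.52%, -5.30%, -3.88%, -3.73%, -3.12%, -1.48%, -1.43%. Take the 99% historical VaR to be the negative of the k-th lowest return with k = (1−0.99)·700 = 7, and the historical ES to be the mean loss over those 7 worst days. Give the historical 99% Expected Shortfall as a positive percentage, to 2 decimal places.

The 7 worst returns sum to -39.10%.
ES = −(-39.10%) / 7 = 5.5857…% ≈ 5.59%.

5.59%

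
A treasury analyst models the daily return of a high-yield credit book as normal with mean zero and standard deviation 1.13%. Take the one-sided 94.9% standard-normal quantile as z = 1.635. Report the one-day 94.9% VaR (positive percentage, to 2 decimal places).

1.85%

VaR = z·σ = 1.635 × 1.13% = 1.848%.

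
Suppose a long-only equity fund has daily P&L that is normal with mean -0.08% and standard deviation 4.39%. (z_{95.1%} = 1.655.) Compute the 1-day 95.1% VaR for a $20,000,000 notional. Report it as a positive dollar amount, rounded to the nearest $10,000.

VaR = −μ + z·σ = −(-0.08%) + 1.655 × 4.39% = 7.345%.
On $20,000,000: 0.07345 × $20,000,000 = $1,469,000.

$1,470,000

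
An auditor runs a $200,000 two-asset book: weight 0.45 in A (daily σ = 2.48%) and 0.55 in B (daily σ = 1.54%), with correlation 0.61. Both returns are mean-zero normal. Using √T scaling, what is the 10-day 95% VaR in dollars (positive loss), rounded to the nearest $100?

σ_p = √(0.45²·2.48² + 0.55²·1.54² + 2·0.61·0.45·0.55·2.48·1.54) = 1.765%.
σ_{10d} = 1.765% × √10 = 5.581%.
z(95%) = 1.645.
VaR = 1.645 × 5.581% = 9.181%; on $200,000 that is $18,362.

$18,400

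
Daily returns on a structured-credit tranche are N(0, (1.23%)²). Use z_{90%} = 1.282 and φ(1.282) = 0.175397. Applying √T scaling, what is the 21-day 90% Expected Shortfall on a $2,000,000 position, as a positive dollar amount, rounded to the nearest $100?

$197,700

σ_{21d} = 1.23% × √21 = 5.637%.
ES multiplier = φ(z)/(1−α) = 0.175397/0.1 = 1.754.
ES = 5.637% × 1.754 = 9.887%; on $2,000,000: $197,740.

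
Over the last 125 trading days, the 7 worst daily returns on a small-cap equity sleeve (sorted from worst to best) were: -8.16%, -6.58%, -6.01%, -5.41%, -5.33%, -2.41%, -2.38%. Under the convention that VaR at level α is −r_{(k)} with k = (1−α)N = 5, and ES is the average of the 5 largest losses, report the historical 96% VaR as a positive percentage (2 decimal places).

k = 5; the 5th lowest return is -5.33%, so VaR = 5.33%.

5.33%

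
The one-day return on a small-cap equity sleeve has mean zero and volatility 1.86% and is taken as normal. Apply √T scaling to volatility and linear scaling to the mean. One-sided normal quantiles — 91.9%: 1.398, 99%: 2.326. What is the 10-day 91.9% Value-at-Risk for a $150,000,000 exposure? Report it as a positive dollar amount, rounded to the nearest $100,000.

$12,300,000

σ_{10d} = 1.86% × √10 = 5.882%.
VaR = 1.398 × 5.882% = 8.223%.
On $150,000,000: 0.08223 × $150,000,000 = $12,334,500.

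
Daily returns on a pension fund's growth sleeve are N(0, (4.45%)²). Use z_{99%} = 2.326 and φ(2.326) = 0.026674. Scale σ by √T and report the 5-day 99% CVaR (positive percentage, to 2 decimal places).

26.54%

σ_{5d} = 4.45% × √5 = 9.951%.
ES multiplier = φ(z)/(1−α) = 0.026674/0.01 = 2.667.
ES = 9.951% × 2.667 = 26.539%.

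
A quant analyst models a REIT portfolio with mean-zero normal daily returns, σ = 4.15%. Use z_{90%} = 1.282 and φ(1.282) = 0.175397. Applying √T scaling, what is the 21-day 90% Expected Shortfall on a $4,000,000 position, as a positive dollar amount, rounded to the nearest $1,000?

$1,334,000

σ_{21d} = 4.15% × √21 = 19.018%.
ES multiplier = φ(z)/(1−α) = 0.175397/0.1 = 1.754.
ES = 19.018% × 1.754 = 33.358%; on $4,000,000: $1,334,320.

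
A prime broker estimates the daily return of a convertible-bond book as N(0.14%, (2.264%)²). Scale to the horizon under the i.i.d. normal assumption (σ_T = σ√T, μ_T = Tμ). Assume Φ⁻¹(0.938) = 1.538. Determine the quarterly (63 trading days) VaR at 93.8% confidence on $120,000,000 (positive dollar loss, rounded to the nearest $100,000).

$22,600,000

σ_{63d} = 2.264% × √63 = 17.970%; μ_{63d} = 63 × 0.14% = 8.820%.
VaR = −(8.820%) + 1.538 × 17.970% = 18.818%.
On $120,000,000: 0.18818 × $120,000,000 = $22,581,600.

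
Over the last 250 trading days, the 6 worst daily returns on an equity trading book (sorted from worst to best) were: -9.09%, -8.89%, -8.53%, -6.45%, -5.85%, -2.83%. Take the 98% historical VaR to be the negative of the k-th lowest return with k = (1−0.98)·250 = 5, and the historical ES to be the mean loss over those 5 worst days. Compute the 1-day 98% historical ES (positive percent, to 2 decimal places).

The 5 worst returns sum to -38.81%.
ES = −(-38.81%) / 5 = 7.762% ≈ 7.76%.

7.76%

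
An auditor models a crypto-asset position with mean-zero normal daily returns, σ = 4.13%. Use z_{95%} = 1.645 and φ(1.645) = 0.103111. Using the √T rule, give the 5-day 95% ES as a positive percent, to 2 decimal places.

19.04%

σ_{5d} = 4.13% × √5 = 9.235%.
ES multiplier = φ(z)/(1−α) = 0.103111/0.05 = 2.062.
ES = 9.235% × 2.062 = 19.043%.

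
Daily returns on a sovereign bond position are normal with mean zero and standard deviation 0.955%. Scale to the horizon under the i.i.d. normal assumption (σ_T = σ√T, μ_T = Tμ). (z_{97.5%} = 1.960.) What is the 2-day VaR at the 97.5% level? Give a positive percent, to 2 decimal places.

σ_{2d} = 0.955% × √2 = 1.351%.
VaR = 1.960 × 1.351% = 2.648%.

2.65%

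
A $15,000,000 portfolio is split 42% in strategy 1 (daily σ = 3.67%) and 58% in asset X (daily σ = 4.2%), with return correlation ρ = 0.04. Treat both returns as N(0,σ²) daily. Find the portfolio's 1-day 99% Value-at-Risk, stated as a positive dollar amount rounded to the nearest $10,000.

σ_p² = 0.42²·3.67² + 0.58²·4.2² + 2·0.04·0.42·0.58·3.67·4.2 = 8.6104 (%²).
σ_p = √8.6104 = 2.934%.
At 99%, z = 2.326.
VaR = 2.326 × 2.934% = 6.824%; on $15,000,000 that is $1,023,600.

$1,020,000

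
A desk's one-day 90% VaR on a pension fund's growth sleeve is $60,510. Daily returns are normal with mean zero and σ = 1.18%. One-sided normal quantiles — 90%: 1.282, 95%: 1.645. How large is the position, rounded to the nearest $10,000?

VaR as a fraction of value: z·σ = 1.282 × 1.18% = 1.51276%.
Position = $60,510 / 0.0151276 = $3,999,974.

$4,000,000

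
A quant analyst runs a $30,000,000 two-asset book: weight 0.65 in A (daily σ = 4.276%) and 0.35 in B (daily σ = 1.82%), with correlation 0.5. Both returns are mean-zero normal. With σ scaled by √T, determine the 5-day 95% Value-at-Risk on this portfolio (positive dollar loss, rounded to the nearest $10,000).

$3,470,000

σ_p = √(0.65²·4.276² + 0.35²·1.82² + 2·0.5·0.65·0.35·4.276·1.82) = 3.147%.
σ_{5d} = 3.147% × √5 = 7.037%.
z(95%) = 1.645.
VaR = 1.645 × 7.037% = 11.576%; on $30,000,000 that is $3,472,800.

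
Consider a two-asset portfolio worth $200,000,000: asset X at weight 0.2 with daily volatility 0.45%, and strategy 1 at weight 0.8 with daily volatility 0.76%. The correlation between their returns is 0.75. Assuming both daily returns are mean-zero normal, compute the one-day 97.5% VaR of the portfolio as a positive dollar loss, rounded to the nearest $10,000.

σ_p² = 0.2²·0.45² + 0.8²·0.76² + 2·0.75·0.2·0.8·0.45·0.76 = 0.4598 (%²).
σ_p = √0.4598 = 0.678%.
At 97.5%, z = 1.960.
VaR = 1.960 × 0.678% = 1.329%; on $200,000,000 that is $2,658,000.

$2,660,000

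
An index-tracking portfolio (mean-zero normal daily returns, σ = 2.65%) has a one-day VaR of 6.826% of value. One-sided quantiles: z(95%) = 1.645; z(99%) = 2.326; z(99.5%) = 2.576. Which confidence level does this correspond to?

99.5%

Implied z = VaR/σ = 6.826 / 2.65 = 2.576.
This matches z(99.5%) = 2.576.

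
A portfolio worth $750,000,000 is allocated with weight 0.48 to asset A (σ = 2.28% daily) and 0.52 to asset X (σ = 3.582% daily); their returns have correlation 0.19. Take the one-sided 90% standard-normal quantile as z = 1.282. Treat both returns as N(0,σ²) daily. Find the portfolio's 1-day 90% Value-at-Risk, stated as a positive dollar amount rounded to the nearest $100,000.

σ_p² = 0.48²·2.28² + 0.52²·3.582² + 2·0.19·0.48·0.52·2.28·3.582 = 5.4418 (%²).
σ_p = √5.4418 = 2.333%.
VaR = 1.282 × 2.333% = 2.991%; on $750,000,000 that is $22,432,500.

$22,400,000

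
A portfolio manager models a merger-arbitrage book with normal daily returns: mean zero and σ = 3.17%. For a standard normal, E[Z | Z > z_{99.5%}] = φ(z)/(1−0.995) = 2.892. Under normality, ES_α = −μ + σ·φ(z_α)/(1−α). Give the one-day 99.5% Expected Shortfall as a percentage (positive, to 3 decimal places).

9.168%

ES = 3.17% × 2.892 = 9.168%.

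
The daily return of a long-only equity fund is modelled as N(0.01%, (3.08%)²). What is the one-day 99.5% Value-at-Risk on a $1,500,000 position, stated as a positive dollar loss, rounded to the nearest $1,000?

$119,000

At 99.5% one-sided, z = 2.576.
VaR = −μ + z·σ = −(0.01%) + 2.576 × 3.08% = 7.924%.
On $1,500,000: 0.07924 × $1,500,000 = $118,860.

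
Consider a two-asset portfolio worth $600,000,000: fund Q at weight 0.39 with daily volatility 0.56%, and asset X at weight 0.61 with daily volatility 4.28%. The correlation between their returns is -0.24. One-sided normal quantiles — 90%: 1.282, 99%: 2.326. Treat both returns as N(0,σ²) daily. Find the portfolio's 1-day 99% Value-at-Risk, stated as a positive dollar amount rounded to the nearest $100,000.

σ_p² = 0.39²·0.56² + 0.61²·4.28² + 2·-0.24·0.39·0.61·0.56·4.28 = 6.5903 (%²).
σ_p = √6.5903 = 2.567%.
VaR = 2.326 × 2.567% = 5.971%; on $600,000,000 that is $35,826,000.

$35,800,000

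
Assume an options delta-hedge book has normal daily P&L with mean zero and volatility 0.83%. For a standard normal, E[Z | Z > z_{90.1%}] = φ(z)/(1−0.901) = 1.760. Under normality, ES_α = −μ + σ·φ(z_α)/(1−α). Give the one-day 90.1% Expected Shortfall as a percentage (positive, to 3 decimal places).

1.461%

ES = 0.83% × 1.760 = 1.461%.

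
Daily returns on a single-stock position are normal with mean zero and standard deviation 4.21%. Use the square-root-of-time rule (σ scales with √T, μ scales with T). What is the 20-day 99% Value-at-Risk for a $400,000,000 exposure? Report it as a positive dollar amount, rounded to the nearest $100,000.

At 99%, z = 2.326.
σ_{20d} = 4.21% × √20 = 18.828%.
VaR = 2.326 × 18.828% = 43.794%.
On $400,000,000: 0.43794 × $400,000,000 = $175,176,000.

$175,200,000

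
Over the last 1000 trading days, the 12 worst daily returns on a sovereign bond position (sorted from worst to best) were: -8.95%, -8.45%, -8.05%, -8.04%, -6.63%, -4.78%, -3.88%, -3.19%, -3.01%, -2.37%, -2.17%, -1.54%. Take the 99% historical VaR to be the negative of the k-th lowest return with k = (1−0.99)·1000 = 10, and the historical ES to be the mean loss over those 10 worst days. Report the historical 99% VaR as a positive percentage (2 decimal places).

k = 10; the 10th lowest return is -2.37%, so VaR = 2.37%.

2.37%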